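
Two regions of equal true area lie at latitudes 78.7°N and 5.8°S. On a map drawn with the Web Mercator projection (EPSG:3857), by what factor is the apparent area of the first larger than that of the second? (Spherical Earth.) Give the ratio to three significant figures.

On Mercator, area is exaggerated by sec²φ = 1/cos²φ.
At 78.7°: sec²(78.7°) = 1/0.1959² = 26.05.
At 5.8°: sec²(5.8°) = 1/0.9949² = 1.010.
Ratio = 26.05/1.010 = cos²(5.8°)/cos²(78.7°) ≈ 25.8.

25.8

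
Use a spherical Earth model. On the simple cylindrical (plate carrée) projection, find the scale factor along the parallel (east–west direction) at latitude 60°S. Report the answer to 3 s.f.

2.00

For the equirectangular projection with φ₀ = 0 (plate carrée), h = 1 along meridians and k = sec φ along parallels.
k = 1/cos 60° = 1/0.5000 = 2.000.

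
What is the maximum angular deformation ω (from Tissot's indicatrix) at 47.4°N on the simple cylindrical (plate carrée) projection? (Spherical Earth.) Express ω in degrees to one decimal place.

Plate carrée maps x = Rλ, y = Rφ. The meridian scale is h = 1 and the parallel scale is k = 1/cos φ = sec φ.
At 47.4°: h = 1.000, k = 1.477; principal scales a = 1.477, b = 1.000.
sin(ω/2) = (a − b)/(a + b) = 0.4774/2.477 = 0.1927, so ω = 2 arcsin(0.1927) ≈ 22.2°.

22.2°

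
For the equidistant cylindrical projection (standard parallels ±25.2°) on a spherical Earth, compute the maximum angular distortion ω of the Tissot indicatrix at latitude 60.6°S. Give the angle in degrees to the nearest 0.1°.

In the equirectangular projection with standard parallel φ₀ = 25.2° (x = Rλ cos φ₀, y = Rφ), meridians are true-scale (h = 1) and the parallel scale is k = cos φ₀ / cos φ.
At 60.6°: h = 1.000, k = 1.843; principal scales a = 1.843, b = 1.000.
sin(ω/2) = (a − b)/(a + b) = 0.8432/2.843 = 0.2966, so ω = 2 arcsin(0.2966) ≈ 34.5°.

34.5°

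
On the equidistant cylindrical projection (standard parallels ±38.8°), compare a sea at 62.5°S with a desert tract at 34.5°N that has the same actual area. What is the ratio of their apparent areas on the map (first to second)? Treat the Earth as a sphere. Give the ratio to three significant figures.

In the equirectangular projection with standard parallel φ₀ = 38.8° (x = Rλ cos φ₀, y = Rφ), meridians are true-scale (h = 1) and the parallel scale is k = cos φ₀ / cos φ.
Areal scale at 62.5°: h·k = 1.000 × 1.688 = 1.688.
Areal scale at 34.5°: h·k = 1.000 × 0.9457 = 0.9457.
Ratio = 1.688/0.9457 ≈ 1.78.

1.78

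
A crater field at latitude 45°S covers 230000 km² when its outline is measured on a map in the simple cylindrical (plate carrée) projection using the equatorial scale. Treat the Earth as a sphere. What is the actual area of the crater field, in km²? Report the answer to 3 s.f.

163000 km²

For the equirectangular projection with φ₀ = 0 (plate carrée), h = 1 along meridians and k = sec φ along parallels.
Areal scale = h·k = 1 × sec φ; at 45°, h = 1.000, k = 1.414, so h·k = 1.414.
True area = apparent / (areal scale) = 230000 / 1.414 ≈ 163000 km².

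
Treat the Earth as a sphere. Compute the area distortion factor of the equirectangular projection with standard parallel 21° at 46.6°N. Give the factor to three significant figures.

The equidistant cylindrical projection with φ₀ = 21° has h = 1 (meridians true) and k = cos φ₀ / cos φ along parallels.
Areal scale = h·k = 1 × cos φ₀ / cos φ; at 46.6°, h = 1.000, k = 1.359, so h·k = 1.359.

1.36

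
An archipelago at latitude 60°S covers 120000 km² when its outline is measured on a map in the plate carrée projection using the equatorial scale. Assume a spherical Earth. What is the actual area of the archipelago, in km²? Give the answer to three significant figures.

60000 km²

Plate carrée maps x = Rλ, y = Rφ. The meridian scale is h = 1 and the parallel scale is k = 1/cos φ = sec φ.
Areal scale = h·k = 1 × sec φ; at 60°, h = 1.000, k = 2.000, so h·k = 2.000.
True area = apparent / (areal scale) = 120000 / 2.000 ≈ 60000 km².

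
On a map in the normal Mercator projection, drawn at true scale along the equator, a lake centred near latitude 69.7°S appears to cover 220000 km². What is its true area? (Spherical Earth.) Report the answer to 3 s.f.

Mercator is conformal, so the point scale is isotropic: h = k = sec φ = 1/cos φ.
Areal scale = k² = sec²φ = 1/cos²(69.7°) = 1/0.3469² = 8.308.
True area = apparent / (areal scale) = 220000 / 8.308 ≈ 26500 km².

26500 km²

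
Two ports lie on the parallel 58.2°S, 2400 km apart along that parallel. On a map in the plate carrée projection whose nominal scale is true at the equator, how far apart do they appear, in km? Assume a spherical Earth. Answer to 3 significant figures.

Plate carrée maps x = Rλ, y = Rφ. The meridian scale is h = 1 and the parallel scale is k = 1/cos φ = sec φ.
Along the parallel, k = sec 58.2° = 1/0.5270 = 1.898.
Map distance = 2400 × 1.898 ≈ 4550 km.

4550 km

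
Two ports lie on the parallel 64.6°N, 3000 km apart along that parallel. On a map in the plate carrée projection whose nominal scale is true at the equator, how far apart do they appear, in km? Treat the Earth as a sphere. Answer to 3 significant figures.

In the plate carrée (x = Rλ, y = Rφ), meridians are true-scale (h = 1) and parallels are stretched by k = sec φ.
Along the parallel, k = sec 64.6° = 1/0.4289 = 2.331.
Map distance = 3000 × 2.331 ≈ 6990 km.

6990 km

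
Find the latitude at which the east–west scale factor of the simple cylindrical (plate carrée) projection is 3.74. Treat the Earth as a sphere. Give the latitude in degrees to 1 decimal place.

74.5°

Plate carrée: h = 1, k = sec φ along parallels.
sec φ = 3.74  ⇒  cos φ = 0.2674  ⇒  φ ≈ 74.5°.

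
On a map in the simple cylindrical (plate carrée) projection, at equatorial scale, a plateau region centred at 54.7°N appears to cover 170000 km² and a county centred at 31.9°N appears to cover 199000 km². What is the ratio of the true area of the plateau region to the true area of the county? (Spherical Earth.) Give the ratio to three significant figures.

0.581

Plate carrée has h = 1 and k = sec φ, giving areal scale sec φ; true area = (apparent area) · cos φ.
True area of plateau region: 170000 × cos(54.7°) = 170000 × 0.5779 = 98240 km².
True area of county: 199000 × cos(31.9°) = 199000 × 0.8490 = 168900 km².
Ratio = 98240 / 168900 ≈ 0.581.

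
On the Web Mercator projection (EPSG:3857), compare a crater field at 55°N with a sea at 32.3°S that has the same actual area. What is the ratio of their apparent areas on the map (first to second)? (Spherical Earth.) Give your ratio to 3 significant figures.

Mercator is conformal with k = sec φ, so areal scale = k² = sec²φ.
At 55°: sec²(55°) = 1/0.5736² = 3.040.
At 32.3°: sec²(32.3°) = 1/0.8453² = 1.400.
Ratio = 3.040/1.400 = cos²(32.3°)/cos²(55°) ≈ 2.17.

2.17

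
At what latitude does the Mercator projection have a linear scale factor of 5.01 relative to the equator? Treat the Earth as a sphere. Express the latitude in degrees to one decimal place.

Mercator scale is k = sec φ = 1/cos φ.
1/cos φ = 5.01  ⇒  cos φ = 0.1996  ⇒  φ = arccos(0.1996) ≈ 78.5°.

78.5°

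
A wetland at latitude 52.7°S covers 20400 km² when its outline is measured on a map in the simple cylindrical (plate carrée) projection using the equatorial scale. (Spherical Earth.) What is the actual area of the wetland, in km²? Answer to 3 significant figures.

12400 km²

In the plate carrée (x = Rλ, y = Rφ), meridians are true-scale (h = 1) and parallels are stretched by k = sec φ.
Areal scale = h·k = 1 × sec φ; at 52.7°, h = 1.000, k = 1.650, so h·k = 1.650.
True area = apparent / (areal scale) = 20400 / 1.650 ≈ 12400 km².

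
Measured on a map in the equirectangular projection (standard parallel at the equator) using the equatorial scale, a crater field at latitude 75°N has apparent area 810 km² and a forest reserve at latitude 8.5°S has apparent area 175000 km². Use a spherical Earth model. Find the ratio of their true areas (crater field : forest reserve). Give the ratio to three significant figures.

Plate carrée has h = 1 and k = sec φ, giving areal scale sec φ; true area = (apparent area) · cos φ.
True area of crater field: 810 × cos(75°) = 810 × 0.2588 = 209.6 km².
True area of forest reserve: 175000 × cos(8.5°) = 175000 × 0.9890 = 173100 km².
Ratio = 209.6 / 173100 ≈ 0.00121.

0.00121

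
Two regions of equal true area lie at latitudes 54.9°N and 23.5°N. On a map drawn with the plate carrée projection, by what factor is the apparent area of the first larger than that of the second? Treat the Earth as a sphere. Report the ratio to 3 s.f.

1.59

For the equirectangular projection with φ₀ = 0 (plate carrée), h = 1 along meridians and k = sec φ along parallels.
Areal scale at 54.9°: h·k = 1.000 × 1.739 = 1.739.
Areal scale at 23.5°: h·k = 1.000 × 1.090 = 1.090.
Ratio = 1.739/1.090 ≈ 1.59.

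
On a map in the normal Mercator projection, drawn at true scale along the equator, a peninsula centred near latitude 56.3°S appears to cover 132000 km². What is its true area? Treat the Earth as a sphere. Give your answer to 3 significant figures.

The Mercator projection is conformal; its linear scale factor is the same in every direction and equals sec φ = 1/cos φ.
Areal scale = k² = sec²φ = 1/cos²(56.3°) = 1/0.5548² = 3.248.
True area = apparent / (areal scale) = 132000 / 3.248 ≈ 40600 km².

40600 km²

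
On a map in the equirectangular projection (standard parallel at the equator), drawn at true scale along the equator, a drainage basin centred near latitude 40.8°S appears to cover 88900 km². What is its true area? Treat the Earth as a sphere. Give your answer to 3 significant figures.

67300 km²

For the equirectangular projection with φ₀ = 0 (plate carrée), h = 1 along meridians and k = sec φ along parallels.
Areal scale = h·k = 1 × sec φ; at 40.8°, h = 1.000, k = 1.321, so h·k = 1.321.
True area = apparent / (areal scale) = 88900 / 1.321 ≈ 67300 km².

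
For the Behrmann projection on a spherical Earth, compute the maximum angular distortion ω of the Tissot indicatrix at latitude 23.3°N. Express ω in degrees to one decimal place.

6.7°

Behrmann is a cylindrical equal-area projection with standard parallels at ±30°. A cylindrical equal-area projection with standard parallel φ₀ has meridian scale h = cos φ / cos φ₀ and parallel scale k = cos φ₀ / cos φ (so areas are preserved, h·k = 1).
At 23.3°: h = 1.061, k = 0.9429; principal scales a = 1.061, b = 0.9429.
sin(ω/2) = (a − b)/(a + b) = 0.1176/2.003 = 0.05870, so ω = 2 arcsin(0.05870) ≈ 6.7°.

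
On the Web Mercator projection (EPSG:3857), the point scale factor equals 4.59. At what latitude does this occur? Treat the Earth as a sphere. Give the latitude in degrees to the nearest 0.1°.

77.4°

Mercator scale is k = sec φ = 1/cos φ.
1/cos φ = 4.59  ⇒  cos φ = 0.2179  ⇒  φ = arccos(0.2179) ≈ 77.4°.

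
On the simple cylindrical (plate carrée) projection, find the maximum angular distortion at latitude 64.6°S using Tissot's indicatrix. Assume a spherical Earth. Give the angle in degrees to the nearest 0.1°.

For the equirectangular projection with φ₀ = 0 (plate carrée), h = 1 along meridians and k = sec φ along parallels.
At 64.6°: h = 1.000, k = 2.331; principal scales a = 2.331, b = 1.000.
sin(ω/2) = (a − b)/(a + b) = 1.331/3.331 = 0.3996, so ω = 2 arcsin(0.3996) ≈ 47.1°.

47.1°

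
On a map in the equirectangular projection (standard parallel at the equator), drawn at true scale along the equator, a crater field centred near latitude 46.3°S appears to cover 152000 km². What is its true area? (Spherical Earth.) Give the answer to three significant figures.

105000 km²

Plate carrée maps x = Rλ, y = Rφ. The meridian scale is h = 1 and the parallel scale is k = 1/cos φ = sec φ.
Areal scale = h·k = 1 × sec φ; at 46.3°, h = 1.000, k = 1.447, so h·k = 1.447.
True area = apparent / (areal scale) = 152000 / 1.447 ≈ 105000 km².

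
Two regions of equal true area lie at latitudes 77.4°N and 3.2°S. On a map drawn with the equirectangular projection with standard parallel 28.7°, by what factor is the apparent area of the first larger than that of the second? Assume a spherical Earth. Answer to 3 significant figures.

The equidistant cylindrical projection with φ₀ = 28.7° has h = 1 (meridians true) and k = cos φ₀ / cos φ along parallels.
Areal scale at 77.4°: h·k = 1.000 × 4.021 = 4.021.
Areal scale at 3.2°: h·k = 1.000 × 0.8785 = 0.8785.
Ratio = 4.021/0.8785 ≈ 4.58.

4.58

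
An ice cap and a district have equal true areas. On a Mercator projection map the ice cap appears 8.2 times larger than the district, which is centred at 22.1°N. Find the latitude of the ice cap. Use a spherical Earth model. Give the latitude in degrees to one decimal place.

71.1°

On Mercator, (apparent₁)/(apparent₂) = sec²φ₁ / sec²φ₂ when true areas are equal.
cos²φ₂ / cos²φ₁ = 8.2  ⇒  cos φ₁ = cos 22.1° / √8.2 = 0.9265/2.864 = 0.3236.
φ₁ = arccos(0.3236) ≈ 71.1°.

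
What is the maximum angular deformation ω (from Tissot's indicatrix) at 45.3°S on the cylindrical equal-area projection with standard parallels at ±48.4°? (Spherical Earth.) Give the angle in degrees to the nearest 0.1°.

6.6°

Cylindrical equal-area (φ₀ = 48.4°): h = cos φ / cos 48.4° along meridians, k = cos 48.4° / cos φ along parallels; h·k = 1.
At 45.3°: h = 1.059, k = 0.9439; principal scales a = 1.059, b = 0.9439.
sin(ω/2) = (a − b)/(a + b) = 0.1156/2.003 = 0.05768, so ω = 2 arcsin(0.05768) ≈ 6.6°.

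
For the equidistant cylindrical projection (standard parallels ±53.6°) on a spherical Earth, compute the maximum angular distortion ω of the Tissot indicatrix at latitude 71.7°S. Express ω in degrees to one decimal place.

The equidistant cylindrical projection with φ₀ = 53.6° has h = 1 (meridians true) and k = cos φ₀ / cos φ along parallels.
At 71.7°: h = 1.000, k = 1.890; principal scales a = 1.890, b = 1.000.
sin(ω/2) = (a − b)/(a + b) = 0.8899/2.890 = 0.3079, so ω = 2 arcsin(0.3079) ≈ 35.9°.

35.9°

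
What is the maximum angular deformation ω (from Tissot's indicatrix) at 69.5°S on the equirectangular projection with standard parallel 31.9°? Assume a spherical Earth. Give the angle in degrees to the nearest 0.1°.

49.2°

In the equirectangular projection with standard parallel φ₀ = 31.9° (x = Rλ cos φ₀, y = Rφ), meridians are true-scale (h = 1) and the parallel scale is k = cos φ₀ / cos φ.
At 69.5°: h = 1.000, k = 2.424; principal scales a = 2.424, b = 1.000.
sin(ω/2) = (a − b)/(a + b) = 1.424/3.424 = 0.4159, so ω = 2 arcsin(0.4159) ≈ 49.2°.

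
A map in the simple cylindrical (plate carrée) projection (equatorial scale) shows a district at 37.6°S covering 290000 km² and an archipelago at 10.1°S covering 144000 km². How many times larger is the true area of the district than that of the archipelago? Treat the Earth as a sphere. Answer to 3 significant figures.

1.62

On the plate carrée, areal scale = h·k = 1 × sec φ, so true area = apparent × cos φ.
True area of district: 290000 × cos(37.6°) = 290000 × 0.7923 = 229800 km².
True area of archipelago: 144000 × cos(10.1°) = 144000 × 0.9845 = 141800 km².
Ratio = 229800 / 141800 ≈ 1.62.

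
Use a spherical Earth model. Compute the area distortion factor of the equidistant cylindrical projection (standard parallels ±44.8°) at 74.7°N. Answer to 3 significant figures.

2.69

With standard parallel φ₀ = 44.8°, the equirectangular projection gives x = Rλ cos φ₀, y = Rφ, so h = 1 and k = cos 44.8° / cos φ.
Areal scale = h·k = 1 × cos φ₀ / cos φ; at 74.7°, h = 1.000, k = 2.689, so h·k = 2.689.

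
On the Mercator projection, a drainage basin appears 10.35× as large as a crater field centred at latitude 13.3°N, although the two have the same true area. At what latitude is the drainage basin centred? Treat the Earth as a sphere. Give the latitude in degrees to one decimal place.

72.4°

On Mercator, (apparent₁)/(apparent₂) = sec²φ₁ / sec²φ₂ when true areas are equal.
cos²φ₂ / cos²φ₁ = 10.35  ⇒  cos φ₁ = cos 13.3° / √10.35 = 0.9732/3.217 = 0.3025.
φ₁ = arccos(0.3025) ≈ 72.4°.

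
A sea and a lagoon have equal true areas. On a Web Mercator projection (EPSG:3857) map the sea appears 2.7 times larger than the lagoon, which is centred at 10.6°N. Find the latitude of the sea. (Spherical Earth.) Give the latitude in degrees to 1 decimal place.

53.3°

For equal true areas on Mercator, apparent areas scale as sec²φ, so the ratio is cos²φ₂ / cos²φ₁.
cos²φ₂ / cos²φ₁ = 2.7  ⇒  cos φ₁ = cos 10.6° / √2.7 = 0.9829/1.643 = 0.5982.
φ₁ = arccos(0.5982) ≈ 53.3°.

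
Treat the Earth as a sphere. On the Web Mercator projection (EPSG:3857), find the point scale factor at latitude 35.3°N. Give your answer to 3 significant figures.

The Mercator projection is conformal; its linear scale factor is the same in every direction and equals sec φ = 1/cos φ.
k = 1/cos 35.3° = 1/0.8161 = 1.225.

1.23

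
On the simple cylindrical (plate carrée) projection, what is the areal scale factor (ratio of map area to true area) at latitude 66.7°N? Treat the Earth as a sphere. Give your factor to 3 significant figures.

2.53

For the equirectangular projection with φ₀ = 0 (plate carrée), h = 1 along meridians and k = sec φ along parallels.
Areal scale = h·k = 1 × sec φ; at 66.7°, h = 1.000, k = 2.528, so h·k = 2.528.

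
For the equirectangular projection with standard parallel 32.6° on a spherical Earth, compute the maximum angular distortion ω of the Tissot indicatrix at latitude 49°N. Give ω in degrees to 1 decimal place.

With standard parallel φ₀ = 32.6°, the equirectangular projection gives x = Rλ cos φ₀, y = Rφ, so h = 1 and k = cos 32.6° / cos φ.
At 49°: h = 1.000, k = 1.284; principal scales a = 1.284, b = 1.000.
sin(ω/2) = (a − b)/(a + b) = 0.2841/2.284 = 0.1244, so ω = 2 arcsin(0.1244) ≈ 14.3°.

14.3°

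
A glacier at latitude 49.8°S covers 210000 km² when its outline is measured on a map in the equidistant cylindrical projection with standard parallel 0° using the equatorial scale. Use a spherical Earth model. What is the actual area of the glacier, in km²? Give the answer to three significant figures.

136000 km²

For the equirectangular projection with φ₀ = 0 (plate carrée), h = 1 along meridians and k = sec φ along parallels.
Areal scale = h·k = 1 × sec φ; at 49.8°, h = 1.000, k = 1.549, so h·k = 1.549.
True area = apparent / (areal scale) = 210000 / 1.549 ≈ 136000 km².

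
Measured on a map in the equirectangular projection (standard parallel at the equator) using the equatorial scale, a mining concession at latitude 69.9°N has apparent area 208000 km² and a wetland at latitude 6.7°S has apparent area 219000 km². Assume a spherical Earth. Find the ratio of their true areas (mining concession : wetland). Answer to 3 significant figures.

Plate carrée has h = 1 and k = sec φ, giving areal scale sec φ; true area = (apparent area) · cos φ.
True area of mining concession: 208000 × cos(69.9°) = 208000 × 0.3437 = 71480 km².
True area of wetland: 219000 × cos(6.7°) = 219000 × 0.9932 = 217500 km².
Ratio = 71480 / 217500 ≈ 0.329.

0.329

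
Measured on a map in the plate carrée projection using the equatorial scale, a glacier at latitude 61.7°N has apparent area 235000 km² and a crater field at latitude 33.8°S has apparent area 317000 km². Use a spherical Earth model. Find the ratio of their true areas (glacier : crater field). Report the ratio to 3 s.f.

0.423

On the plate carrée, areal scale = h·k = 1 × sec φ, so true area = apparent × cos φ.
True area of glacier: 235000 × cos(61.7°) = 235000 × 0.4741 = 111400 km².
True area of crater field: 317000 × cos(33.8°) = 317000 × 0.8310 = 263400 km².
Ratio = 111400 / 263400 ≈ 0.423.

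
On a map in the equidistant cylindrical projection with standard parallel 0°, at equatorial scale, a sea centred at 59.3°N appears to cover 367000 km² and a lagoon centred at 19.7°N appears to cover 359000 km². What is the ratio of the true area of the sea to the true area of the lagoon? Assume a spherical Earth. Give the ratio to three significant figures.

0.554

Plate carrée has h = 1 and k = sec φ, giving areal scale sec φ; true area = (apparent area) · cos φ.
True area of sea: 367000 × cos(59.3°) = 367000 × 0.5105 = 187400 km².
True area of lagoon: 359000 × cos(19.7°) = 359000 × 0.9415 = 338000 km².
Ratio = 187400 / 338000 ≈ 0.554.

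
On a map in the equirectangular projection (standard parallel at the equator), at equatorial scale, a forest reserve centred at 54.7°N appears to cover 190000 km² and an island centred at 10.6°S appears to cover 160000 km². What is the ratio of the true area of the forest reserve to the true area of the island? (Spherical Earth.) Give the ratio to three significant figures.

Plate carrée has h = 1 and k = sec φ, giving areal scale sec φ; true area = (apparent area) · cos φ.
True area of forest reserve: 190000 × cos(54.7°) = 190000 × 0.5779 = 109800 km².
True area of island: 160000 × cos(10.6°) = 160000 × 0.9829 = 157300 km².
Ratio = 109800 / 157300 ≈ 0.698.

0.698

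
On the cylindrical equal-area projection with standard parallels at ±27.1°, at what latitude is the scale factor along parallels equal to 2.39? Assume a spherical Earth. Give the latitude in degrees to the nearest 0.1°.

68.1°

For cylindrical equal-area with standard parallel φ₀, h = cos φ / cos φ₀ and k = cos φ₀ / cos φ, so h·k = 1.
k = cos φ₀ / cos φ = 2.39  ⇒  cos φ = cos 27.1° / 2.39 = 0.3725.
φ = arccos(0.3725) ≈ 68.1°.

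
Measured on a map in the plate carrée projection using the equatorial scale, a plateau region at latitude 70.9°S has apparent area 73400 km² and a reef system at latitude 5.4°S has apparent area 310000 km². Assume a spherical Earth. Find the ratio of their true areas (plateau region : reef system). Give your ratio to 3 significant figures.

0.0778

On the plate carrée, areal scale = h·k = 1 × sec φ, so true area = apparent × cos φ.
True area of plateau region: 73400 × cos(70.9°) = 73400 × 0.3272 = 24020 km².
True area of reef system: 310000 × cos(5.4°) = 310000 × 0.9956 = 308600 km².
Ratio = 24020 / 308600 ≈ 0.0778.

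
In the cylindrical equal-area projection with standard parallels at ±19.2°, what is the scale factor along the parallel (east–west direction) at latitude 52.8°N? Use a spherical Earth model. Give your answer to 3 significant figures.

1.56

Cylindrical equal-area (φ₀ = 19.2°): h = cos φ / cos 19.2° along meridians, k = cos 19.2° / cos φ along parallels; h·k = 1.
k = cos 19.2° / cos 52.8° = 0.9444/0.6046 = 1.562.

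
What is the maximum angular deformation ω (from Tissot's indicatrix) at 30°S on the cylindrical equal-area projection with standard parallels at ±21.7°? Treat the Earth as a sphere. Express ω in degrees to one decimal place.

8.1°

Cylindrical equal-area (φ₀ = 21.7°): h = cos φ / cos 21.7° along meridians, k = cos 21.7° / cos φ along parallels; h·k = 1.
At 30°: h = 0.9321, k = 1.073; principal scales a = 1.073, b = 0.9321.
sin(ω/2) = (a − b)/(a + b) = 0.1408/2.005 = 0.07022, so ω = 2 arcsin(0.07022) ≈ 8.1°.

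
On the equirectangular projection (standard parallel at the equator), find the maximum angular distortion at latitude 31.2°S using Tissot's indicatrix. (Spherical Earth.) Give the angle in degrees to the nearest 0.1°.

8.9°

In the plate carrée (x = Rλ, y = Rφ), meridians are true-scale (h = 1) and parallels are stretched by k = sec φ.
At 31.2°: h = 1.000, k = 1.169; principal scales a = 1.169, b = 1.000.
sin(ω/2) = (a − b)/(a + b) = 0.1691/2.169 = 0.07796, so ω = 2 arcsin(0.07796) ≈ 8.9°.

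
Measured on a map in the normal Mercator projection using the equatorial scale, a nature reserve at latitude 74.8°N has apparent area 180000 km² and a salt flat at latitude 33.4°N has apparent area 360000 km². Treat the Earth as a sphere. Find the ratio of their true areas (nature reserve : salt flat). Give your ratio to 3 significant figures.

Since Mercator area scale is 1/cos²φ, the true area equals the apparent area multiplied by cos²φ.
True area of nature reserve: 180000 × cos²(74.8°) = 180000 × 0.06874 = 12370 km².
True area of salt flat: 360000 × cos²(33.4°) = 360000 × 0.6970 = 250900 km².
Ratio = 12370 / 250900 ≈ 0.0493.

0.0493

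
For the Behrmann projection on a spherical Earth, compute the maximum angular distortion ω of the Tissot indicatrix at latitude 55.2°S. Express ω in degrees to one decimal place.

The Behrmann projection is cylindrical equal-area with φ₀ = 30°. A cylindrical equal-area projection with standard parallel φ₀ has meridian scale h = cos φ / cos φ₀ and parallel scale k = cos φ₀ / cos φ (so areas are preserved, h·k = 1).
At 55.2°: h = 0.6590, k = 1.517; principal scales a = 1.517, b = 0.6590.
sin(ω/2) = (a − b)/(a + b) = 0.8584/2.176 = 0.3944, so ω = 2 arcsin(0.3944) ≈ 46.5°.

46.5°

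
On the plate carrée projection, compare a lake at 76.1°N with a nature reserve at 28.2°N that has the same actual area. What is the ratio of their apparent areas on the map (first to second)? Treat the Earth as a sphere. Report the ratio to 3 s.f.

3.67

For the equirectangular projection with φ₀ = 0 (plate carrée), h = 1 along meridians and k = sec φ along parallels.
Areal scale at 76.1°: h·k = 1.000 × 4.163 = 4.163.
Areal scale at 28.2°: h·k = 1.000 × 1.135 = 1.135.
Ratio = 4.163/1.135 ≈ 3.67.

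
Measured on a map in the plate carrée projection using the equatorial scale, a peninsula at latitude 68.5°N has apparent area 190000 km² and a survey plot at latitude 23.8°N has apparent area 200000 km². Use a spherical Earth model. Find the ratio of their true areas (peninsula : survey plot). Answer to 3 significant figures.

0.381

On the plate carrée, areal scale = h·k = 1 × sec φ, so true area = apparent × cos φ.
True area of peninsula: 190000 × cos(68.5°) = 190000 × 0.3665 = 69640 km².
True area of survey plot: 200000 × cos(23.8°) = 200000 × 0.9150 = 183000 km².
Ratio = 69640 / 183000 ≈ 0.381.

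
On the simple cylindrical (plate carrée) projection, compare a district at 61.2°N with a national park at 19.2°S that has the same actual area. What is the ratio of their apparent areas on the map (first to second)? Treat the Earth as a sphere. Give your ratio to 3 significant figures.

In the plate carrée (x = Rλ, y = Rφ), meridians are true-scale (h = 1) and parallels are stretched by k = sec φ.
Areal scale at 61.2°: h·k = 1.000 × 2.076 = 2.076.
Areal scale at 19.2°: h·k = 1.000 × 1.059 = 1.059.
Ratio = 2.076/1.059 ≈ 1.96.

1.96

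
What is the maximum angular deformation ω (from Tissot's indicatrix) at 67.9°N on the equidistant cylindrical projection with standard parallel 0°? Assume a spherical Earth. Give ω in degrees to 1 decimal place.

53.9°

Plate carrée maps x = Rλ, y = Rφ. The meridian scale is h = 1 and the parallel scale is k = 1/cos φ = sec φ.
At 67.9°: h = 1.000, k = 2.658; principal scales a = 2.658, b = 1.000.
sin(ω/2) = (a − b)/(a + b) = 1.658/3.658 = 0.4533, so ω = 2 arcsin(0.4533) ≈ 53.9°.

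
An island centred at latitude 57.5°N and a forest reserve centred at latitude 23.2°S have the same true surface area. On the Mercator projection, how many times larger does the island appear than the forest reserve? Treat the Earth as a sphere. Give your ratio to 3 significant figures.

Mercator areal scale is sec²φ.
At 57.5°: sec²(57.5°) = 1/0.5373² = 3.464.
At 23.2°: sec²(23.2°) = 1/0.9191² = 1.184.
Ratio = 3.464/1.184 = cos²(23.2°)/cos²(57.5°) ≈ 2.93.

2.93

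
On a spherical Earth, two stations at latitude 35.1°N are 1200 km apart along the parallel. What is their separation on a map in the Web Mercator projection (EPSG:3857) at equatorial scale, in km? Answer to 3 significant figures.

For Mercator, h = k = sec φ (a conformal cylindrical projection has a single point scale, 1/cos φ).
Along the parallel, k = sec 35.1° = 1/0.8181 = 1.222.
Map distance = 1200 × 1.222 ≈ 1470 km.

1470 km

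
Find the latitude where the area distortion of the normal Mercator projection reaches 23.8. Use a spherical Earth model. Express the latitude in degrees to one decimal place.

78.2°

Mercator areal scale is sec²φ.
sec²φ = 23.8  ⇒  cos²φ = 0.04202  ⇒  cos φ = 0.2050.
φ = arccos(0.2050) ≈ 78.2°.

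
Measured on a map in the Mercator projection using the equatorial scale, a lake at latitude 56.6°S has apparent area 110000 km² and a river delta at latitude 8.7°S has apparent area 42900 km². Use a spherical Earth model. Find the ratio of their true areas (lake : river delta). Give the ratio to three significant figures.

0.795

On Mercator the areal scale is sec²φ, so true area = apparent × cos²φ.
True area of lake: 110000 × cos²(56.6°) = 110000 × 0.3030 = 33330 km².
True area of river delta: 42900 × cos²(8.7°) = 42900 × 0.9771 = 41920 km².
Ratio = 33330 / 41920 ≈ 0.795.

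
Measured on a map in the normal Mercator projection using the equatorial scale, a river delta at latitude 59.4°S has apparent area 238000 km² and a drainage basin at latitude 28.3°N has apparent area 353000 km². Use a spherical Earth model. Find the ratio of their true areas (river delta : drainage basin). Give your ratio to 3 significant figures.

0.225

Mercator's areal exaggeration is sec²φ; hence true area = (apparent area) · cos²φ.
True area of river delta: 238000 × cos²(59.4°) = 238000 × 0.2591 = 61670 km².
True area of drainage basin: 353000 × cos²(28.3°) = 353000 × 0.7752 = 273700 km².
Ratio = 61670 / 273700 ≈ 0.225.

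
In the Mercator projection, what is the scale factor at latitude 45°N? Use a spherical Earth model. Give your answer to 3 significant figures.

The Mercator projection is conformal; its linear scale factor is the same in every direction and equals sec φ = 1/cos φ.
k = 1/cos 45° = 1/0.7071 = 1.414.

1.41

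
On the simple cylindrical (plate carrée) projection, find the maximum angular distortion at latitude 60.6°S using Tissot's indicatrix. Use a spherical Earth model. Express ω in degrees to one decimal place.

In the plate carrée (x = Rλ, y = Rφ), meridians are true-scale (h = 1) and parallels are stretched by k = sec φ.
At 60.6°: h = 1.000, k = 2.037; principal scales a = 2.037, b = 1.000.
sin(ω/2) = (a − b)/(a + b) = 1.037/3.037 = 0.3415, so ω = 2 arcsin(0.3415) ≈ 39.9°.

39.9°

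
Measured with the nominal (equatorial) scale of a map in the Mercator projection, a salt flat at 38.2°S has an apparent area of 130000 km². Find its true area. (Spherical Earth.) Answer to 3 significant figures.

80300 km²

For Mercator, h = k = sec φ (a conformal cylindrical projection has a single point scale, 1/cos φ).
Areal scale = k² = sec²φ = 1/cos²(38.2°) = 1/0.7859² = 1.619.
True area = apparent / (areal scale) = 130000 / 1.619 ≈ 80300 km².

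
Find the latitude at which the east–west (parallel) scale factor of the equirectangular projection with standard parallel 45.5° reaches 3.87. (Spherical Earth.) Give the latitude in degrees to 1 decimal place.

In the equirectangular projection with standard parallel φ₀ = 45.5° (x = Rλ cos φ₀, y = Rφ), meridians are true-scale (h = 1) and the parallel scale is k = cos φ₀ / cos φ.
k = cos φ₀ / cos φ = 3.87  ⇒  cos φ = cos 45.5° / 3.87 = 0.1811.
φ = arccos(0.1811) ≈ 79.6°.

79.6°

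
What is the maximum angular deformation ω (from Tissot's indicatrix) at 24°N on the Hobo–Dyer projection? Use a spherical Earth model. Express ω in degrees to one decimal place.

Hobo–Dyer is a cylindrical equal-area projection with standard parallels at ±37.5°. Cylindrical equal-area (φ₀ = 37.5°): h = cos φ / cos 37.5° along meridians, k = cos 37.5° / cos φ along parallels; h·k = 1.
At 24°: h = 1.151, k = 0.8684; principal scales a = 1.151, b = 0.8684.
sin(ω/2) = (a − b)/(a + b) = 0.2831/2.020 = 0.1401, so ω = 2 arcsin(0.1401) ≈ 16.1°.

16.1°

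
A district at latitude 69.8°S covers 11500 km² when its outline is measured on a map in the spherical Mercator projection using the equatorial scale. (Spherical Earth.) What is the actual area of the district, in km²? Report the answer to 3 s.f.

The Mercator projection is conformal; its linear scale factor is the same in every direction and equals sec φ = 1/cos φ.
Areal scale = k² = sec²φ = 1/cos²(69.8°) = 1/0.3453² = 8.387.
True area = apparent / (areal scale) = 11500 / 8.387 ≈ 1370 km².

1370 km²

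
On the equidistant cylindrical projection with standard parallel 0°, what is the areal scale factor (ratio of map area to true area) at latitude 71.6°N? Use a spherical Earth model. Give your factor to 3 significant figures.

3.17

Plate carrée maps x = Rλ, y = Rφ. The meridian scale is h = 1 and the parallel scale is k = 1/cos φ = sec φ.
Areal scale = h·k = 1 × sec φ; at 71.6°, h = 1.000, k = 3.168, so h·k = 3.168.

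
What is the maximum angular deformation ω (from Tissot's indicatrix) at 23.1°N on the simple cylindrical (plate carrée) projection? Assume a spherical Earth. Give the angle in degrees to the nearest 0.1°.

Plate carrée maps x = Rλ, y = Rφ. The meridian scale is h = 1 and the parallel scale is k = 1/cos φ = sec φ.
At 23.1°: h = 1.000, k = 1.087; principal scales a = 1.087, b = 1.000.
sin(ω/2) = (a − b)/(a + b) = 0.08717/2.087 = 0.04176, so ω = 2 arcsin(0.04176) ≈ 4.8°.

4.8°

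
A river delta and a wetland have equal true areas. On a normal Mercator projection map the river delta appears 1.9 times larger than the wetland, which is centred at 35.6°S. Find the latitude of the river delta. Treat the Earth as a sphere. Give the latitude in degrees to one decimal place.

53.9°

Mercator areal scale is sec²φ, so apparent-area ratio = sec²φ₁ / sec²φ₂ = cos²φ₂ / cos²φ₁.
cos²φ₂ / cos²φ₁ = 1.9  ⇒  cos φ₁ = cos 35.6° / √1.9 = 0.8131/1.378 = 0.5899.
φ₁ = arccos(0.5899) ≈ 53.9°.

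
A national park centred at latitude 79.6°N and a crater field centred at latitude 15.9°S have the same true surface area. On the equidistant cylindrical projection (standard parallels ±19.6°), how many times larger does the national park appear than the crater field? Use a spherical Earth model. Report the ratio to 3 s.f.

5.33

With standard parallel φ₀ = 19.6°, the equirectangular projection gives x = Rλ cos φ₀, y = Rφ, so h = 1 and k = cos 19.6° / cos φ.
Areal scale at 79.6°: h·k = 1.000 × 5.219 = 5.219.
Areal scale at 15.9°: h·k = 1.000 × 0.9795 = 0.9795.
Ratio = 5.219/0.9795 ≈ 5.33.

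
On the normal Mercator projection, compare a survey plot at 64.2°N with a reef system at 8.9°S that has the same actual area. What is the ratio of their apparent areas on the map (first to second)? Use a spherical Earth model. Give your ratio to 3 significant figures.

Mercator is conformal with k = sec φ, so areal scale = k² = sec²φ.
At 64.2°: sec²(64.2°) = 1/0.4352² = 5.279.
At 8.9°: sec²(8.9°) = 1/0.9880² = 1.025.
Ratio = 5.279/1.025 = cos²(8.9°)/cos²(64.2°) ≈ 5.15.

5.15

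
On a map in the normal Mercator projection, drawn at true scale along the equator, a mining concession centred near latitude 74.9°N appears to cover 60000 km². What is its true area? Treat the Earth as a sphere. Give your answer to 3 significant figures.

For Mercator, h = k = sec φ (a conformal cylindrical projection has a single point scale, 1/cos φ).
Areal scale = k² = sec²φ = 1/cos²(74.9°) = 1/0.2605² = 14.74.
True area = apparent / (areal scale) = 60000 / 14.74 ≈ 4070 km².

4070 km²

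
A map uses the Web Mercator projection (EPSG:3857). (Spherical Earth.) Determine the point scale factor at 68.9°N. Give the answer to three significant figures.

2.78

For Mercator, h = k = sec φ (a conformal cylindrical projection has a single point scale, 1/cos φ).
k = 1/cos 68.9° = 1/0.3600 = 2.778.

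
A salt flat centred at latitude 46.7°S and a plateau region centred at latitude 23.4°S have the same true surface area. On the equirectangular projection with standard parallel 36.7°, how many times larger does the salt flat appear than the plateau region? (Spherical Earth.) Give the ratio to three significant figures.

The equidistant cylindrical projection with φ₀ = 36.7° has h = 1 (meridians true) and k = cos φ₀ / cos φ along parallels.
Areal scale at 46.7°: h·k = 1.000 × 1.169 = 1.169.
Areal scale at 23.4°: h·k = 1.000 × 0.8736 = 0.8736.
Ratio = 1.169/0.8736 ≈ 1.34.

1.34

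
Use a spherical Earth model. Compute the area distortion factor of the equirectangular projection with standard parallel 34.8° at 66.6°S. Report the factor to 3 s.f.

2.07

In the equirectangular projection with standard parallel φ₀ = 34.8° (x = Rλ cos φ₀, y = Rφ), meridians are true-scale (h = 1) and the parallel scale is k = cos φ₀ / cos φ.
Areal scale = h·k = 1 × cos φ₀ / cos φ; at 66.6°, h = 1.000, k = 2.068, so h·k = 2.068.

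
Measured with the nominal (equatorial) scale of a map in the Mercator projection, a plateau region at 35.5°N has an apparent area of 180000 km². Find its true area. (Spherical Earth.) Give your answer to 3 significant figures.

119000 km²

Mercator is conformal, so the point scale is isotropic: h = k = sec φ = 1/cos φ.
Areal scale = k² = sec²φ = 1/cos²(35.5°) = 1/0.8141² = 1.509.
True area = apparent / (areal scale) = 180000 / 1.509 ≈ 119000 km².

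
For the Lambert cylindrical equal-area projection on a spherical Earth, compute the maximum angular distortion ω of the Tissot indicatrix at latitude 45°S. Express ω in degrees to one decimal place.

38.9°

The Lambert cylindrical equal-area projection is the cylindrical equal-area projection with its standard parallel at the equator (φ₀ = 0). Cylindrical equal-area (φ₀ = 0°): h = cos φ / cos 0° along meridians, k = cos 0° / cos φ along parallels; h·k = 1.
At 45°: h = 0.7071, k = 1.414; principal scales a = 1.414, b = 0.7071.
sin(ω/2) = (a − b)/(a + b) = 0.7071/2.121 = 0.3333, so ω = 2 arcsin(0.3333) ≈ 38.9°.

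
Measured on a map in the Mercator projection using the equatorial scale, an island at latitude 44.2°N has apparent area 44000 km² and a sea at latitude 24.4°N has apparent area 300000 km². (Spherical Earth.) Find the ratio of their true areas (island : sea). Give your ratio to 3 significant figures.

0.0909

Mercator's areal exaggeration is sec²φ; hence true area = (apparent area) · cos²φ.
True area of island: 44000 × cos²(44.2°) = 44000 × 0.5140 = 22610 km².
True area of sea: 300000 × cos²(24.4°) = 300000 × 0.8293 = 248800 km².
Ratio = 22610 / 248800 ≈ 0.0909.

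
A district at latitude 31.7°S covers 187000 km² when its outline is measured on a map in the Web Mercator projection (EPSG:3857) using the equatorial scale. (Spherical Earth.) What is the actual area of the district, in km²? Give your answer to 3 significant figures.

135000 km²

Mercator is conformal, so the point scale is isotropic: h = k = sec φ = 1/cos φ.
Areal scale = k² = sec²φ = 1/cos²(31.7°) = 1/0.8508² = 1.381.
True area = apparent / (areal scale) = 187000 / 1.381 ≈ 135000 km².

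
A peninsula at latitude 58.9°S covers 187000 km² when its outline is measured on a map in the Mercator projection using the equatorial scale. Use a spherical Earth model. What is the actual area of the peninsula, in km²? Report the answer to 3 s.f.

For Mercator, h = k = sec φ (a conformal cylindrical projection has a single point scale, 1/cos φ).
Areal scale = k² = sec²φ = 1/cos²(58.9°) = 1/0.5165² = 3.748.
True area = apparent / (areal scale) = 187000 / 3.748 ≈ 49900 km².

49900 km²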